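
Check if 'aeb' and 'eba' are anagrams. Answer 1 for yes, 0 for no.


Sort characters of 'aeb': 'abe'
Sort characters of 'eba': 'abe'
Sorted forms match -> they ARE anagrams
Result: 1

1


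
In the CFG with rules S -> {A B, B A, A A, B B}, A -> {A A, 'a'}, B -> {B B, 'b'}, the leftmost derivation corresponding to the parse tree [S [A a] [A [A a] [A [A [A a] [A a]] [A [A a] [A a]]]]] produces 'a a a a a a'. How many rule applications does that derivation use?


Every bracketed nonterminal node [X ...] in the tree is produced by exactly one rule application.
Reading the tree off as a leftmost derivation:
  Step 1: S  =>  A A   (applied S -> A A)
  Step 2: A A  =>  a A   (applied A -> a)
  Step 3: a A  =>  a A A   (applied A -> A A)
  Step 4: a A A  =>  a a A   (applied A -> a)
  Step 5: a a A  =>  a a A A   (applied A -> A A)
  Step 6: a a A A  =>  a a A A A   (applied A -> A A)
  Step 7: a a A A A  =>  a a a A A   (applied A -> a)
  Step 8: a a a A A  =>  a a a a A   (applied A -> a)
  Step 9: a a a a A  =>  a a a a A A   (applied A -> A A)
  Step 10: a a a a A A  =>  a a a a a A   (applied A -> a)
  Step 11: a a a a a A  =>  a a a a a a   (applied A -> a)
Final yield: a a a a a a
Total rewrite steps: 11

11


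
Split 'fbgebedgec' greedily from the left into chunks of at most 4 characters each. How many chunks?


'fbgebedgec' has 10 characters.
Chunking with max size 4:
  Chunk 1: 'fbge' (positions 0-3)
  Chunk 2: 'bedg' (positions 4-7)
  Chunk 3: 'ec' (positions 8-9)
Total chunks: ceil(10 / 4) = 3

3


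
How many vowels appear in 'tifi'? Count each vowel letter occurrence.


Scanning each character of 'tifi':
  Position 1: 't' -> consonant (running count: 0)
  Position 2: 'i' -> vowel (running count: 1)
  Position 3: 'f' -> consonant (running count: 1)
  Position 4: 'i' -> vowel (running count: 2)
Total vowels: 2

2


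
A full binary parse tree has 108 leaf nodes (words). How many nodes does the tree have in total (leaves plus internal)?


Leaf nodes (terminals): 108
Internal nodes = n - 1 = 108 - 1 = 107
Total = leaves + internal = 108 + 107 = 215

215


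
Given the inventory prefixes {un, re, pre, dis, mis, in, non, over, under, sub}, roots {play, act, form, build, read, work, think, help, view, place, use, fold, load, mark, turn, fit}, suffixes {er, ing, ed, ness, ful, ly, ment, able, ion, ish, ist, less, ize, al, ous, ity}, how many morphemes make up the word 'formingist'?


Segmenting 'formingist' against the inventory:
  'form' -> root (morpheme 1)
  'ing' -> suffix (morpheme 2)
  'ist' -> suffix (morpheme 3)
Total morphemes: 3

3


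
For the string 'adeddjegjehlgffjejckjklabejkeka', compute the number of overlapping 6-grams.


String 'adeddjegjehlgffjejckjklabejkeka' has length L = 31.
Number of overlapping n-grams = L - n + 1
Substituting: 31 - 6 + 1 = 26

26


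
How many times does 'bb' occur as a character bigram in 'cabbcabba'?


Scanning 'cabbcabba' for bigram 'bb':
  Position 0: 'ca' -> no
  Position 1: 'ab' -> no
  Position 2: 'bb' -> MATCH
  Position 3: 'bc' -> no
  Position 4: 'ca' -> no
  Position 5: 'ab' -> no
  Position 6: 'bb' -> MATCH
  Position 7: 'ba' -> no
Total matches: 2

2


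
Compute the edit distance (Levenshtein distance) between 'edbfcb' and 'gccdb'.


Building DP table for s1='edbfcb' (len 6) and s2='gccdb' (len 5):
       g  c  c  d  b
    0  1  2  3  4  5
  e 1  1  2  3  4  5
  d 2  2  2  3  3  4
  b 3  3  3  3  4  3
  f 4  4  4  4  4  4
  c 5  5  4  4  5  5
  b 6  6  5  5  5  5
Edit distance = dp[6][5] = 5

5


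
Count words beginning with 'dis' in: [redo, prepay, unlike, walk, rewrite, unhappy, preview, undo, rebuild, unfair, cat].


Checking each word for prefix 'dis':
  'redo' -> no (count: 0)
  'prepay' -> no (count: 0)
  'unlike' -> no (count: 0)
  'walk' -> no (count: 0)
  'rewrite' -> no (count: 0)
  'unhappy' -> no (count: 0)
  'preview' -> no (count: 0)
  'undo' -> no (count: 0)
  'rebuild' -> no (count: 0)
  'unfair' -> no (count: 0)
  'cat' -> no (count: 0)
Total with prefix 'dis': 0

0


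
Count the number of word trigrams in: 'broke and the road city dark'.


Word trigrams from [6] words:
  Trigram 1: (broke and the)
  Trigram 2: (and the road)
  Trigram 3: (the road city)
  Trigram 4: (road city dark)
Total word trigrams: 6 - 2 = 4

4


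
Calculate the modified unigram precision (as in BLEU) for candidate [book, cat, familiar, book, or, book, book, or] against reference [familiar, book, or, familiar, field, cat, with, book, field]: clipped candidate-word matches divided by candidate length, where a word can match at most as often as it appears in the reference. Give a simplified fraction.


Reference word counts: {'book': 2, 'cat': 1, 'familiar': 2, 'field': 2, 'or': 1, 'with': 1}
Checking each candidate word (with clipping):
  'book' -> in reference (ref count 2, used 1/2) -> match (matches: 1)
  'cat' -> in reference (ref count 1, used 1/1) -> match (matches: 2)
  'familiar' -> in reference (ref count 2, used 1/2) -> match (matches: 3)
  'book' -> in reference (ref count 2, used 2/2) -> match (matches: 4)
  'or' -> in reference (ref count 1, used 1/1) -> match (matches: 5)
  'book' -> ref count 2 already used up (2/2) -> clipped, no match (matches: 5)
  'book' -> ref count 2 already used up (2/2) -> clipped, no match (matches: 5)
  'or' -> ref count 1 already used up (1/1) -> clipped, no match (matches: 5)
Clipped matches: 5, Candidate length: 8
Precision = 5/8

5/8


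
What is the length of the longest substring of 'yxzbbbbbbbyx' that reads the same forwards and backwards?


Scanning 'yxzbbbbbbbyx' for palindromic substrings.
Substring at positions 3-9: 'bbbbbbb'.
Check: reverse('bbbbbbb') = 'bbbbbbb' -> palindrome confirmed.
Neighbouring characters ('z' / 'y') break symmetry, so it cannot extend further.
No longer palindromic substring exists; longest length = 7

7


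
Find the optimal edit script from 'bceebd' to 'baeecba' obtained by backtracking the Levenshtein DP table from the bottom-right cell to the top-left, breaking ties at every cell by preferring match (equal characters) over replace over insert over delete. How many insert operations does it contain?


Edit distance = 3. Backtracking from cell (6, 7) with preference match > replace > insert > delete,
then listing the resulting alignment 'bceebd' -> 'baeecba' left to right:
  Step 1: keep 'b'
  Step 2: replace c->a
  Step 3: keep 'e'
  Step 4: keep 'e'
  Step 5: insert 'c' [insertion #1]
  Step 6: keep 'b'
  Step 7: replace d->a
Total insertions: 1

1


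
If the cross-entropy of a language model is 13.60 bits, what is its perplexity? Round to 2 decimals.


Perplexity formula: PP = 2^H
H = 13.60
PP = 2^13.60
Decompose: 2^13.60 = 2^13 * 2^0.60
2^13 = 8192, 2^0.60 ~ 1.5157166
PP ~ 8192 * 1.5157166 = 12416.7503872
Rounded to 2 decimals: 12416.75

12416.75


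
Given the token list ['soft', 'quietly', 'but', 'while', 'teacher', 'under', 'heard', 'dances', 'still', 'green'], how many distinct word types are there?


Listing all tokens and tracking unique types:
  Token 1: 'soft' -> NEW (unique so far: 1)
  Token 2: 'quietly' -> NEW (unique so far: 2)
  Token 3: 'but' -> NEW (unique so far: 3)
  Token 4: 'while' -> NEW (unique so far: 4)
  Token 5: 'teacher' -> NEW (unique so far: 5)
  Token 6: 'under' -> NEW (unique so far: 6)
  Token 7: 'heard' -> NEW (unique so far: 7)
  Token 8: 'dances' -> NEW (unique so far: 8)
  Token 9: 'still' -> NEW (unique so far: 9)
  Token 10: 'green' -> NEW (unique so far: 10)
Unique types: ('but', 'dances', 'green', 'heard', 'quietly', 'soft', 'still', 'teacher', 'under', 'while')
Vocabulary size: 10

10


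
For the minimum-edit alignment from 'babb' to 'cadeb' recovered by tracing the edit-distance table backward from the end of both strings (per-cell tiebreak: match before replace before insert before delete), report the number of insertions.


Edit distance = 3. Backtracking from cell (4, 5) with preference match > replace > insert > delete,
then listing the resulting alignment 'babb' -> 'cadeb' left to right:
  Step 1: replace b->c
  Step 2: keep 'a'
  Step 3: insert 'd' [insertion #1]
  Step 4: replace b->e
  Step 5: keep 'b'
Total insertions: 1

1


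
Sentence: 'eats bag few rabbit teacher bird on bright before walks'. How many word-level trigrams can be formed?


Word trigrams from [10] words:
  Trigram 1: (eats bag few)
  Trigram 2: (bag few rabbit)
  Trigram 3: (few rabbit teacher)
  Trigram 4: (rabbit teacher bird)
  Trigram 5: (teacher bird on)
  Trigram 6: (bird on bright)
  Trigram 7: (on bright before)
  Trigram 8: (bright before walks)
Total word trigrams: 10 - 2 = 8

8


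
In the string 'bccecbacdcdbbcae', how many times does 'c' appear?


Scanning 'bccecbacdcdbbcae' for 'c':
  Position 1: 'c' -> MATCH (count: 1)
  Position 2: 'c' -> MATCH (count: 2)
  Position 4: 'c' -> MATCH (count: 3)
  Position 7: 'c' -> MATCH (count: 4)
  Position 9: 'c' -> MATCH (count: 5)
  Position 13: 'c' -> MATCH (count: 6)
Total occurrences of 'c': 6

6


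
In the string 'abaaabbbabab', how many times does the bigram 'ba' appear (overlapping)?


Scanning 'abaaabbbabab' for bigram 'ba':
  Position 0: 'ab' -> no
  Position 1: 'ba' -> MATCH
  Position 2: 'aa' -> no
  Position 3: 'aa' -> no
  Position 4: 'ab' -> no
  Position 5: 'bb' -> no
  Position 6: 'bb' -> no
  Position 7: 'ba' -> MATCH
  Position 8: 'ab' -> no
  Position 9: 'ba' -> MATCH
  Position 10: 'ab' -> no
Total matches: 3

3


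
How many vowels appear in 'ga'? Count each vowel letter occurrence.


Scanning each character of 'ga':
  Position 1: 'g' -> consonant (running count: 0)
  Position 2: 'a' -> vowel (running count: 1)
Total vowels: 1

1


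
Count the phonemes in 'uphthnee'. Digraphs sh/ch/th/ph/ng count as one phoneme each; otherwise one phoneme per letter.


Parsing 'uphthnee' greedily, digraphs first:
  'u' -> vowel phoneme (phonemes so far: 1)
  'ph' -> digraph (1 consonant phoneme) (phonemes so far: 2)
  'th' -> digraph (1 consonant phoneme) (phonemes so far: 3)
  'n' -> consonant phoneme (phonemes so far: 4)
  'e' -> vowel phoneme (phonemes so far: 5)
  'e' -> vowel phoneme (phonemes so far: 6)
Total phonemes: 6

6


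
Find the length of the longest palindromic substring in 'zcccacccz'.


Scanning 'zcccacccz' for palindromic substrings.
Substring at positions 0-8: 'zcccacccz'.
Check: reverse('zcccacccz') = 'zcccacccz' -> palindrome confirmed.
No longer palindromic substring exists; longest length = 9

9


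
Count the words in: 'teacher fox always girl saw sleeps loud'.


Counting words by splitting on spaces:
  Word 1: 'teacher'
  Word 2: 'fox'
  Word 3: 'always'
  Word 4: 'girl'
  Word 5: 'saw'
  Word 6: 'sleeps'
  Word 7: 'loud'
Total words: 7

7


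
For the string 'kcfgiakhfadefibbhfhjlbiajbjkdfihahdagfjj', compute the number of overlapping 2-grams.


String 'kcfgiakhfadefibbhfhjlbiajbjkdfihahdagfjj' has length L = 40.
Number of overlapping n-grams = L - n + 1
Substituting: 40 - 2 + 1 = 39

39


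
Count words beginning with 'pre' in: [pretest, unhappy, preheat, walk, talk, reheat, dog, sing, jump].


Checking each word for prefix 'pre':
  'pretest' -> YES, starts with 'pre' (count: 1)
  'unhappy' -> no (count: 1)
  'preheat' -> YES, starts with 'pre' (count: 2)
  'walk' -> no (count: 2)
  'talk' -> no (count: 2)
  'reheat' -> no (count: 2)
  'dog' -> no (count: 2)
  'sing' -> no (count: 2)
  'jump' -> no (count: 2)
Total with prefix 'pre': 2

2


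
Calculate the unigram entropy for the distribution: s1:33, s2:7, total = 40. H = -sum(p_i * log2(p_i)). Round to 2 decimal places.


Computing entropy H = -sum(p_i * log2(p_i)):
  s1: p = 33/40 = 0.8250, -p*log2(p) = 0.2290
  s2: p = 7/40 = 0.1750, -p*log2(p) = 0.4401
H = sum of terms = 0.6691
Rounded to 2 decimals: 0.67

0.67


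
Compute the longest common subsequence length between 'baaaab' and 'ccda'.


DP table for LCS of 'baaaab' and 'ccda':
       c  c  d  a
    0  0  0  0  0
  b 0  0  0  0  0
  a 0  0  0  0  1
  a 0  0  0  0  1
  a 0  0  0  0  1
  a 0  0  0  0  1
  b 0  0  0  0  1
LCS: 'a'
LCS length = 1

1


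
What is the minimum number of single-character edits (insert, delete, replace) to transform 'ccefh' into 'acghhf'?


Building DP table for s1='ccefh' (len 5) and s2='acghhf' (len 6):
       a  c  g  h  h  f
    0  1  2  3  4  5  6
  c 1  1  1  2  3  4  5
  c 2  2  1  2  3  4  5
  e 3  3  2  2  3  4  5
  f 4  4  3  3  3  4  4
  h 5  5  4  4  3  3  4
Edit distance = dp[5][6] = 4

4


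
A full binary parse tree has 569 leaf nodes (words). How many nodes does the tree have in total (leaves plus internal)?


Leaf nodes (terminals): 569
Internal nodes = n - 1 = 569 - 1 = 568
Total = leaves + internal = 569 + 568 = 1137

1137


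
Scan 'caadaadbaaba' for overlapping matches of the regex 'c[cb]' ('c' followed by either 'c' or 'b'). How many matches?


Pattern: c[cb] means 'c' followed by either 'c' or 'b'.
Scanning 'caadaadbaaba' position-by-position:
  Pos 0: window 'ca' -> no
  Pos 1: window 'aa' -> no
  Pos 2: window 'ad' -> no
  Pos 3: window 'da' -> no
  Pos 4: window 'aa' -> no
  Pos 5: window 'ad' -> no
  Pos 6: window 'db' -> no
  Pos 7: window 'ba' -> no
  Pos 8: window 'aa' -> no
  Pos 9: window 'ab' -> no
  Pos 10: window 'ba' -> no
  Pos 11: window 'a' -> no
Total matches: 0

0


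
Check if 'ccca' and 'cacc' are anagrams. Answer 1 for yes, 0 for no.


Sort characters of 'ccca': 'accc'
Sort characters of 'cacc': 'accc'
Sorted forms match -> they ARE anagrams
Result: 1

1


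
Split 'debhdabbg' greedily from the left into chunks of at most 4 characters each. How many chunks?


'debhdabbg' has 9 characters.
Chunking with max size 4:
  Chunk 1: 'debh' (positions 0-3)
  Chunk 2: 'dabb' (positions 4-7)
  Chunk 3: 'g' (positions 8-8)
Total chunks: ceil(9 / 4) = 3

3


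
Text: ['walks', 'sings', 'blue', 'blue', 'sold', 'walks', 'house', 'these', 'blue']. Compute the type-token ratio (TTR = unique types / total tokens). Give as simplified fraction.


Tokens: 9
Unique types: ('blue', 'house', 'sings', 'sold', 'these', 'walks') = 6
TTR = 6/9
Simplify: divide both by 3 -> 2/3
TTR = 2/3

2/3


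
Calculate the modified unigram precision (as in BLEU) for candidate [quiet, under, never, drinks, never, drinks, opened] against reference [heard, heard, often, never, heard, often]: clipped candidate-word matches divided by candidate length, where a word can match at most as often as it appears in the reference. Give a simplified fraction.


Reference word counts: {'heard': 3, 'never': 1, 'often': 2}
Checking each candidate word (with clipping):
  'quiet' -> not in reference -> no match (matches: 0)
  'under' -> not in reference -> no match (matches: 0)
  'never' -> in reference (ref count 1, used 1/1) -> match (matches: 1)
  'drinks' -> not in reference -> no match (matches: 1)
  'never' -> ref count 1 already used up (1/1) -> clipped, no match (matches: 1)
  'drinks' -> not in reference -> no match (matches: 1)
  'opened' -> not in reference -> no match (matches: 1)
Clipped matches: 1, Candidate length: 7
Precision = 1/7

1/7


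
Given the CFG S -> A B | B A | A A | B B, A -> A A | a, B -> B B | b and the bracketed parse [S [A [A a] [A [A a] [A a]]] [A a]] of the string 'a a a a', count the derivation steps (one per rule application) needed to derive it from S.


Every bracketed nonterminal node [X ...] in the tree is produced by exactly one rule application.
Reading the tree off as a leftmost derivation:
  Step 1: S  =>  A A   (applied S -> A A)
  Step 2: A A  =>  A A A   (applied A -> A A)
  Step 3: A A A  =>  a A A   (applied A -> a)
  Step 4: a A A  =>  a A A A   (applied A -> A A)
  Step 5: a A A A  =>  a a A A   (applied A -> a)
  Step 6: a a A A  =>  a a a A   (applied A -> a)
  Step 7: a a a A  =>  a a a a   (applied A -> a)
Final yield: a a a a
Total rewrite steps: 7

7


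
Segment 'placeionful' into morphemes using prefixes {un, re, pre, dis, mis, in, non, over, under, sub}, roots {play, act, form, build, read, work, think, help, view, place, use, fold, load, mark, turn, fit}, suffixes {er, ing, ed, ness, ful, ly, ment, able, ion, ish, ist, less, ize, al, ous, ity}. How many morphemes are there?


Segmenting 'placeionful' against the inventory:
  'place' -> root (morpheme 1)
  'ion' -> suffix (morpheme 2)
  'ful' -> suffix (morpheme 3)
Total morphemes: 3

3


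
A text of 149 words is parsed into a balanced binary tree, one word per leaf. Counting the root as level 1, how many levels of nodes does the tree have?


In a balanced binary tree with n leaves the deepest leaf is ceil(log2(n)) edges below the root,
so counting node levels inclusive of root and leaves gives ceil(log2(n)) + 1 levels.
log2(149) = 7.2192
ceil(7.2192) = 8
levels = 8 + 1 = 9

9


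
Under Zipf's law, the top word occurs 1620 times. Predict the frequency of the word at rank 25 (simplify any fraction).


Zipf's law: freq(rank) = f1 / rank
f1 = 1620, rank = 25
freq = 1620 / 25
GCD(1620, 25) = 5
Simplified: 324/5

324/5


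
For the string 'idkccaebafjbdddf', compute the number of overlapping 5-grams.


String 'idkccaebafjbdddf' has length L = 16.
Number of overlapping n-grams = L - n + 1
Substituting: 16 - 5 + 1 = 12

12


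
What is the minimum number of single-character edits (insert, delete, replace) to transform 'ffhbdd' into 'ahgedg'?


Building DP table for s1='ffhbdd' (len 6) and s2='ahgedg' (len 6):
       a  h  g  e  d  g
    0  1  2  3  4  5  6
  f 1  1  2  3  4  5  6
  f 2  2  2  3  4  5  6
  h 3  3  2  3  4  5  6
  b 4  4  3  3  4  5  6
  d 5  5  4  4  4  4  5
  d 6  6  5  5  5  4  5
Edit distance = dp[6][6] = 5

5


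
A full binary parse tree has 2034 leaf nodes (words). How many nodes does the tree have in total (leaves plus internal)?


Leaf nodes (terminals): 2034
Internal nodes = n - 1 = 2034 - 1 = 2033
Total = leaves + internal = 2034 + 2033 = 4067

4067


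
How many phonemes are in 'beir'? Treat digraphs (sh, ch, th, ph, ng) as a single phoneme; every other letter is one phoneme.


Parsing 'beir' greedily, digraphs first:
  'b' -> consonant phoneme (phonemes so far: 1)
  'e' -> vowel phoneme (phonemes so far: 2)
  'i' -> vowel phoneme (phonemes so far: 3)
  'r' -> consonant phoneme (phonemes so far: 4)
Total phonemes: 4

4


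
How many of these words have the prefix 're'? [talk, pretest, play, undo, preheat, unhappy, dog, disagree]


Checking each word for prefix 're':
  'talk' -> no (count: 0)
  'pretest' -> no (count: 0)
  'play' -> no (count: 0)
  'undo' -> no (count: 0)
  'preheat' -> no (count: 0)
  'unhappy' -> no (count: 0)
  'dog' -> no (count: 0)
  'disagree' -> no (count: 0)
Total with prefix 're': 0

0


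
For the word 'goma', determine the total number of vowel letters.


Scanning each character of 'goma':
  Position 1: 'g' -> consonant (running count: 0)
  Position 2: 'o' -> vowel (running count: 1)
  Position 3: 'm' -> consonant (running count: 1)
  Position 4: 'a' -> vowel (running count: 2)
Total vowels: 2

2


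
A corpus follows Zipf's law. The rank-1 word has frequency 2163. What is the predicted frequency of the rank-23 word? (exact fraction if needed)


Zipf's law: freq(rank) = f1 / rank
f1 = 2163, rank = 23
freq = 2163 / 23
GCD(2163, 23) = 1
Simplified: 2163/23

2163/23


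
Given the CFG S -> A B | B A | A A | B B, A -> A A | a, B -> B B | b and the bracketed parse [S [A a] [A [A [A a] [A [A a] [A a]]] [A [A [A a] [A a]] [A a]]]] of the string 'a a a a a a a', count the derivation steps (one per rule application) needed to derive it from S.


Every bracketed nonterminal node [X ...] in the tree is produced by exactly one rule application.
Reading the tree off as a leftmost derivation:
  Step 1: S  =>  A A   (applied S -> A A)
  Step 2: A A  =>  a A   (applied A -> a)
  Step 3: a A  =>  a A A   (applied A -> A A)
  Step 4: a A A  =>  a A A A   (applied A -> A A)
  Step 5: a A A A  =>  a a A A   (applied A -> a)
  Step 6: a a A A  =>  a a A A A   (applied A -> A A)
  Step 7: a a A A A  =>  a a a A A   (applied A -> a)
  Step 8: a a a A A  =>  a a a a A   (applied A -> a)
  Step 9: a a a a A  =>  a a a a A A   (applied A -> A A)
  Step 10: a a a a A A  =>  a a a a A A A   (applied A -> A A)
  Step 11: a a a a A A A  =>  a a a a a A A   (applied A -> a)
  Step 12: a a a a a A A  =>  a a a a a a A   (applied A -> a)
  Step 13: a a a a a a A  =>  a a a a a a a   (applied A -> a)
Final yield: a a a a a a a
Total rewrite steps: 13

13


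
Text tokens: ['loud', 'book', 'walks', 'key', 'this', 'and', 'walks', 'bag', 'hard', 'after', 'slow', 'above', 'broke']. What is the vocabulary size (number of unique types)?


Listing all tokens and tracking unique types:
  Token 1: 'loud' -> NEW (unique so far: 1)
  Token 2: 'book' -> NEW (unique so far: 2)
  Token 3: 'walks' -> NEW (unique so far: 3)
  Token 4: 'key' -> NEW (unique so far: 4)
  Token 5: 'this' -> NEW (unique so far: 5)
  Token 6: 'and' -> NEW (unique so far: 6)
  Token 7: 'walks' -> duplicate (unique so far: 6)
  Token 8: 'bag' -> NEW (unique so far: 7)
  Token 9: 'hard' -> NEW (unique so far: 8)
  Token 10: 'after' -> NEW (unique so far: 9)
  Token 11: 'slow' -> NEW (unique so far: 10)
  Token 12: 'above' -> NEW (unique so far: 11)
  Token 13: 'broke' -> NEW (unique so far: 12)
Unique types: ('above', 'after', 'and', 'bag', 'book', 'broke', 'hard', 'key', 'loud', 'slow', 'this', 'walks')
Vocabulary size: 12

12


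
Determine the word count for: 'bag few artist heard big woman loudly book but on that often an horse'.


Counting words by splitting on spaces:
  Word 1: 'bag'
  Word 2: 'few'
  Word 3: 'artist'
  Word 4: 'heard'
  Word 5: 'big'
  Word 6: 'woman'
  Word 7: 'loudly'
  Word 8: 'book'
  Word 9: 'but'
  Word 10: 'on'
  Word 11: 'that'
  Word 12: 'often'
  Word 13: 'an'
  Word 14: 'horse'
Total words: 14

14


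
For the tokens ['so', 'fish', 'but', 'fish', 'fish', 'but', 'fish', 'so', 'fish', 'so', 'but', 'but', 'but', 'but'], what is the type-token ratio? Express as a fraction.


Tokens: 14
Unique types: ('but', 'fish', 'so') = 3
TTR = 3/14
Already in lowest terms.

3/14


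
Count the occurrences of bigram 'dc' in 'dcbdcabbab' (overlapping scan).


Scanning 'dcbdcabbab' for bigram 'dc':
  Position 0: 'dc' -> MATCH
  Position 1: 'cb' -> no
  Position 2: 'bd' -> no
  Position 3: 'dc' -> MATCH
  Position 4: 'ca' -> no
  Position 5: 'ab' -> no
  Position 6: 'bb' -> no
  Position 7: 'ba' -> no
  Position 8: 'ab' -> no
Total matches: 2

2


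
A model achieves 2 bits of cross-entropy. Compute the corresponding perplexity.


Perplexity formula: PP = 2^H
H = 2
PP = 2^2
Steps: 2^1 = 2, 2^2 = 4
PP = 4

4


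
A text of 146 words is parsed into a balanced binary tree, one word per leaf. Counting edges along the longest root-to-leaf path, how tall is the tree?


In a balanced binary tree with n leaves the deepest leaf is ceil(log2(n)) edges below the root.
log2(146) = 7.1898
ceil(7.1898) = 8
height (edges) = 8

8


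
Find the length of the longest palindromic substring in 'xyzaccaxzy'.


Scanning 'xyzaccaxzy' for palindromic substrings.
Substring at positions 3-6: 'acca'.
Check: reverse('acca') = 'acca' -> palindrome confirmed.
Neighbouring characters ('z' / 'x') break symmetry, so it cannot extend further.
No longer palindromic substring exists; longest length = 4

4


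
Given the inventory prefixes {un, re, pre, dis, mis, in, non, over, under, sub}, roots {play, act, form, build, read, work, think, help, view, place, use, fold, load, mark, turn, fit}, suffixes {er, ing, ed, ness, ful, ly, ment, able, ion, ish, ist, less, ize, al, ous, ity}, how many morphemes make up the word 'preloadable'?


Segmenting 'preloadable' against the inventory:
  'pre' -> prefix (morpheme 1)
  'load' -> root (morpheme 2)
  'able' -> suffix (morpheme 3)
Total morphemes: 3

3


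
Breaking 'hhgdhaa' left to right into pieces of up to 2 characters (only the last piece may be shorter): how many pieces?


'hhgdhaa' has 7 characters.
Chunking with max size 2:
  Chunk 1: 'hh' (positions 0-1)
  Chunk 2: 'gd' (positions 2-3)
  Chunk 3: 'ha' (positions 4-5)
  Chunk 4: 'a' (positions 6-6)
Total chunks: ceil(7 / 2) = 4

4


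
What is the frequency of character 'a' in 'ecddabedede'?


Scanning 'ecddabedede' for 'a':
  Position 4: 'a' -> MATCH (count: 1)
Total occurrences of 'a': 1

1


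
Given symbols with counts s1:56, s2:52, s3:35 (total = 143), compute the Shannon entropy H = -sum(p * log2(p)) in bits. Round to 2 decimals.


Computing entropy H = -sum(p_i * log2(p_i)):
  s1: p = 56/143 = 0.3916, -p*log2(p) = 0.5297
  s2: p = 52/143 = 0.3636, -p*log2(p) = 0.5307
  s3: p = 35/143 = 0.2448, -p*log2(p) = 0.4970
H = sum of terms = 1.5574
Rounded to 2 decimals: 1.56

1.56


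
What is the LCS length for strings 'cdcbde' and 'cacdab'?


DP table for LCS of 'cdcbde' and 'cacdab':
       c  a  c  d  a  b
    0  0  0  0  0  0  0
  c 0  1  1  1  1  1  1
  d 0  1  1  1  2  2  2
  c 0  1  1  2  2  2  2
  b 0  1  1  2  2  2  3
  d 0  1  1  2  3  3  3
  e 0  1  1  2  3  3  3
LCS: 'cdb'
LCS length = 3

3


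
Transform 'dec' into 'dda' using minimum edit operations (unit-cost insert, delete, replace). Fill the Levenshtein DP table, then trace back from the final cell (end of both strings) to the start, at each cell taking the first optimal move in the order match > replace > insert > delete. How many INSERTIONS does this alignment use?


Edit distance = 2. Backtracking from cell (3, 3) with preference match > replace > insert > delete,
then listing the resulting alignment 'dec' -> 'dda' left to right:
  Step 1: keep 'd'
  Step 2: replace e->d
  Step 3: replace c->a
Total insertions: 0

0


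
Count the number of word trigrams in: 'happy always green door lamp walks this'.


Word trigrams from [7] words:
  Trigram 1: (happy always green)
  Trigram 2: (always green door)
  Trigram 3: (green door lamp)
  Trigram 4: (door lamp walks)
  Trigram 5: (lamp walks this)
Total word trigrams: 7 - 2 = 5

5


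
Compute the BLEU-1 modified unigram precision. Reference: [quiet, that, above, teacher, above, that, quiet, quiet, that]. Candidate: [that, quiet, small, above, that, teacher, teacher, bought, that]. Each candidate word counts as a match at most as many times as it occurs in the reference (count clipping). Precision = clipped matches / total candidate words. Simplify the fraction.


Reference word counts: {'above': 2, 'quiet': 3, 'teacher': 1, 'that': 3}
Checking each candidate word (with clipping):
  'that' -> in reference (ref count 3, used 1/3) -> match (matches: 1)
  'quiet' -> in reference (ref count 3, used 1/3) -> match (matches: 2)
  'small' -> not in reference -> no match (matches: 2)
  'above' -> in reference (ref count 2, used 1/2) -> match (matches: 3)
  'that' -> in reference (ref count 3, used 2/3) -> match (matches: 4)
  'teacher' -> in reference (ref count 1, used 1/1) -> match (matches: 5)
  'teacher' -> ref count 1 already used up (1/1) -> clipped, no match (matches: 5)
  'bought' -> not in reference -> no match (matches: 5)
  'that' -> in reference (ref count 3, used 3/3) -> match (matches: 6)
Clipped matches: 6, Candidate length: 9
Precision = 6/9 = 2/3

2/3


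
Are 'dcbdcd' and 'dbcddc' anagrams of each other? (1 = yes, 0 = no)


Sort characters of 'dcbdcd': 'bccddd'
Sort characters of 'dbcddc': 'bccddd'
Sorted forms match -> they ARE anagrams
Result: 1

1


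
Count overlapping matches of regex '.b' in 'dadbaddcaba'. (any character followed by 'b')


Pattern: .b means any character followed by 'b'.
Scanning 'dadbaddcaba' position-by-position:
  Pos 0: window 'da' -> no
  Pos 1: window 'ad' -> no
  Pos 2: window 'db' -> MATCH
  Pos 3: window 'ba' -> no
  Pos 4: window 'ad' -> no
  Pos 5: window 'dd' -> no
  Pos 6: window 'dc' -> no
  Pos 7: window 'ca' -> no
  Pos 8: window 'ab' -> MATCH
  Pos 9: window 'ba' -> no
  Pos 10: window 'a' -> no
Total matches: 2

2


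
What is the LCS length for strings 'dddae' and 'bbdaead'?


DP table for LCS of 'dddae' and 'bbdaead':
       b  b  d  a  e  a  d
    0  0  0  0  0  0  0  0
  d 0  0  0  1  1  1  1  1
  d 0  0  0  1  1  1  1  2
  d 0  0  0  1  1  1  1  2
  a 0  0  0  1  2  2  2  2
  e 0  0  0  1  2  3  3  3
LCS: 'dae'
LCS length = 3

3


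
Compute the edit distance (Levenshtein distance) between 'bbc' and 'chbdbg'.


Building DP table for s1='bbc' (len 3) and s2='chbdbg' (len 6):
       c  h  b  d  b  g
    0  1  2  3  4  5  6
  b 1  1  2  2  3  4  5
  b 2  2  2  2  3  3  4
  c 3  2  3  3  3  4  4
Edit distance = dp[3][6] = 4

4


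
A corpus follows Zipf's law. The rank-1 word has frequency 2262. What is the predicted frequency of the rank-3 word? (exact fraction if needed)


Zipf's law: freq(rank) = f1 / rank
f1 = 2262, rank = 3
freq = 2262 / 3
= 754

754


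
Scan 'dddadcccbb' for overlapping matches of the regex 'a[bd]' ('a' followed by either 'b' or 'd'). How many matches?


Pattern: a[bd] means 'a' followed by either 'b' or 'd'.
Scanning 'dddadcccbb' position-by-position:
  Pos 0: window 'dd' -> no
  Pos 1: window 'dd' -> no
  Pos 2: window 'da' -> no
  Pos 3: window 'ad' -> MATCH
  Pos 4: window 'dc' -> no
  Pos 5: window 'cc' -> no
  Pos 6: window 'cc' -> no
  Pos 7: window 'cb' -> no
  Pos 8: window 'bb' -> no
  Pos 9: window 'b' -> no
Total matches: 1

1


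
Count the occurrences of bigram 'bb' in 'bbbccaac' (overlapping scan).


Scanning 'bbbccaac' for bigram 'bb':
  Position 0: 'bb' -> MATCH
  Position 1: 'bb' -> MATCH
  Position 2: 'bc' -> no
  Position 3: 'cc' -> no
  Position 4: 'ca' -> no
  Position 5: 'aa' -> no
  Position 6: 'ac' -> no
Total matches: 2

2


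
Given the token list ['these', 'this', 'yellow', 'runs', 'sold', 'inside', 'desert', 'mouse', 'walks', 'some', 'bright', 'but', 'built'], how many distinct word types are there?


Listing all tokens and tracking unique types:
  Token 1: 'these' -> NEW (unique so far: 1)
  Token 2: 'this' -> NEW (unique so far: 2)
  Token 3: 'yellow' -> NEW (unique so far: 3)
  Token 4: 'runs' -> NEW (unique so far: 4)
  Token 5: 'sold' -> NEW (unique so far: 5)
  Token 6: 'inside' -> NEW (unique so far: 6)
  Token 7: 'desert' -> NEW (unique so far: 7)
  Token 8: 'mouse' -> NEW (unique so far: 8)
  Token 9: 'walks' -> NEW (unique so far: 9)
  Token 10: 'some' -> NEW (unique so far: 10)
  Token 11: 'bright' -> NEW (unique so far: 11)
  Token 12: 'but' -> NEW (unique so far: 12)
  Token 13: 'built' -> NEW (unique so far: 13)
Unique types: ('bright', 'built', 'but', 'desert', 'inside', 'mouse', 'runs', 'sold', 'some', 'these', 'this', 'walks', 'yellow')
Vocabulary size: 13

13


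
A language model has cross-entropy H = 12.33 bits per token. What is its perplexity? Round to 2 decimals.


Perplexity formula: PP = 2^H
H = 12.33
PP = 2^12.33
Decompose: 2^12.33 = 2^12 * 2^0.33
2^12 = 4096, 2^0.33 ~ 1.2570134
PP ~ 4096 * 1.2570134 = 5148.7268864
Rounded to 2 decimals: 5148.73

5148.73


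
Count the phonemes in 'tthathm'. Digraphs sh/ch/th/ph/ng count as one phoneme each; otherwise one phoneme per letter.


Parsing 'tthathm' greedily, digraphs first:
  't' -> consonant phoneme (phonemes so far: 1)
  'th' -> digraph (1 consonant phoneme) (phonemes so far: 2)
  'a' -> vowel phoneme (phonemes so far: 3)
  'th' -> digraph (1 consonant phoneme) (phonemes so far: 4)
  'm' -> consonant phoneme (phonemes so far: 5)
Total phonemes: 5

5


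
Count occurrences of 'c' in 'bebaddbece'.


Scanning 'bebaddbece' for 'c':
  Position 8: 'c' -> MATCH (count: 1)
Total occurrences of 'c': 1

1


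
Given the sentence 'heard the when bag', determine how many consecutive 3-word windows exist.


Word trigrams from [4] words:
  Trigram 1: (heard the when)
  Trigram 2: (the when bag)
Total word trigrams: 4 - 2 = 2

2


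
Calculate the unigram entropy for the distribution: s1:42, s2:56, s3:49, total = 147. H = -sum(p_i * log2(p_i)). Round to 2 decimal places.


Computing entropy H = -sum(p_i * log2(p_i)):
  s1: p = 42/147 = 0.2857, -p*log2(p) = 0.5164
  s2: p = 56/147 = 0.3810, -p*log2(p) = 0.5304
  s3: p = 49/147 = 0.3333, -p*log2(p) = 0.5283
H = sum of terms = 1.5751
Rounded to 2 decimals: 1.58

1.58


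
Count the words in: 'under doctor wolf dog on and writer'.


Counting words by splitting on spaces:
  Word 1: 'under'
  Word 2: 'doctor'
  Word 3: 'wolf'
  Word 4: 'dog'
  Word 5: 'on'
  Word 6: 'and'
  Word 7: 'writer'
Total words: 7

7


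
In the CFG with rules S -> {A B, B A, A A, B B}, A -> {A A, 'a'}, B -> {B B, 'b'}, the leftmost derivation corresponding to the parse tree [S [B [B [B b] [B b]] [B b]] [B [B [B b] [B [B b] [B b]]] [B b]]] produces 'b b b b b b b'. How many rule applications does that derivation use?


Every bracketed nonterminal node [X ...] in the tree is produced by exactly one rule application.
Reading the tree off as a leftmost derivation:
  Step 1: S  =>  B B   (applied S -> B B)
  Step 2: B B  =>  B B B   (applied B -> B B)
  Step 3: B B B  =>  B B B B   (applied B -> B B)
  Step 4: B B B B  =>  b B B B   (applied B -> b)
  Step 5: b B B B  =>  b b B B   (applied B -> b)
  Step 6: b b B B  =>  b b b B   (applied B -> b)
  Step 7: b b b B  =>  b b b B B   (applied B -> B B)
  Step 8: b b b B B  =>  b b b B B B   (applied B -> B B)
  Step 9: b b b B B B  =>  b b b b B B   (applied B -> b)
  Step 10: b b b b B B  =>  b b b b B B B   (applied B -> B B)
  Step 11: b b b b B B B  =>  b b b b b B B   (applied B -> b)
  Step 12: b b b b b B B  =>  b b b b b b B   (applied B -> b)
  Step 13: b b b b b b B  =>  b b b b b b b   (applied B -> b)
Final yield: b b b b b b b
Total rewrite steps: 13

13


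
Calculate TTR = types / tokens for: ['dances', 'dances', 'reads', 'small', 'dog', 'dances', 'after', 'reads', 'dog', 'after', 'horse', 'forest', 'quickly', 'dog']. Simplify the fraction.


Tokens: 14
Unique types: ('after', 'dances', 'dog', 'forest', 'horse', 'quickly', 'reads', 'small') = 8
TTR = 8/14
Simplify: divide both by 2 -> 4/7
TTR = 4/7

4/7


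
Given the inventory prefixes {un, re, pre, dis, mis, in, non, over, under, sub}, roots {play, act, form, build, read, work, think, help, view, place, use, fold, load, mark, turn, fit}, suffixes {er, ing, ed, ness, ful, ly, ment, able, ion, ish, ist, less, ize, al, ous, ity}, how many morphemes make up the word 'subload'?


Segmenting 'subload' against the inventory:
  'sub' -> prefix (morpheme 1)
  'load' -> root (morpheme 2)
Total morphemes: 2

2


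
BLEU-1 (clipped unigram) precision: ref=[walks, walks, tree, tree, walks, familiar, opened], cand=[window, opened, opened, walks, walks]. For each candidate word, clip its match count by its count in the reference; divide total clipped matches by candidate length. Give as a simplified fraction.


Reference word counts: {'familiar': 1, 'opened': 1, 'tree': 2, 'walks': 3}
Checking each candidate word (with clipping):
  'window' -> not in reference -> no match (matches: 0)
  'opened' -> in reference (ref count 1, used 1/1) -> match (matches: 1)
  'opened' -> ref count 1 already used up (1/1) -> clipped, no match (matches: 1)
  'walks' -> in reference (ref count 3, used 1/3) -> match (matches: 2)
  'walks' -> in reference (ref count 3, used 2/3) -> match (matches: 3)
Clipped matches: 3, Candidate length: 5
Precision = 3/5

3/5


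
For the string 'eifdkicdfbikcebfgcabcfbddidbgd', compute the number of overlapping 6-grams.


String 'eifdkicdfbikcebfgcabcfbddidbgd' has length L = 30.
Number of overlapping n-grams = L - n + 1
Substituting: 30 - 6 + 1 = 25

25


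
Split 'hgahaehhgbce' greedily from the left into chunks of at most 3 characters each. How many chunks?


'hgahaehhgbce' has 12 characters.
Chunking with max size 3:
  Chunk 1: 'hga' (positions 0-2)
  Chunk 2: 'hae' (positions 3-5)
  Chunk 3: 'hhg' (positions 6-8)
  Chunk 4: 'bce' (positions 9-11)
Total chunks: ceil(12 / 3) = 4

4


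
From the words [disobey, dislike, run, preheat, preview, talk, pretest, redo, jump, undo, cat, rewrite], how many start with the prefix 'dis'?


Checking each word for prefix 'dis':
  'disobey' -> YES, starts with 'dis' (count: 1)
  'dislike' -> YES, starts with 'dis' (count: 2)
  'run' -> no (count: 2)
  'preheat' -> no (count: 2)
  'preview' -> no (count: 2)
  'talk' -> no (count: 2)
  'pretest' -> no (count: 2)
  'redo' -> no (count: 2)
  'jump' -> no (count: 2)
  'undo' -> no (count: 2)
  'cat' -> no (count: 2)
  'rewrite' -> no (count: 2)
Total with prefix 'dis': 2

2


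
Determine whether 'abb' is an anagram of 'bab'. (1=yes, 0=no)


Sort characters of 'abb': 'abb'
Sort characters of 'bab': 'abb'
Sorted forms match -> they ARE anagrams
Result: 1

1


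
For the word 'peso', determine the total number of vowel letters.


Scanning each character of 'peso':
  Position 1: 'p' -> consonant (running count: 0)
  Position 2: 'e' -> vowel (running count: 1)
  Position 3: 's' -> consonant (running count: 1)
  Position 4: 'o' -> vowel (running count: 2)
Total vowels: 2

2


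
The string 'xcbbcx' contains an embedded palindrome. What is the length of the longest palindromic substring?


Scanning 'xcbbcx' for palindromic substrings.
Substring at positions 0-5: 'xcbbcx'.
Check: reverse('xcbbcx') = 'xcbbcx' -> palindrome confirmed.
No longer palindromic substring exists; longest length = 6

6


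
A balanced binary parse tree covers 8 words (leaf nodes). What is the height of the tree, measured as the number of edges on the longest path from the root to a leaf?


In a balanced binary tree with n leaves the deepest leaf is ceil(log2(n)) edges below the root.
log2(8) = 3.0000
ceil(3.0000) = 3
height (edges) = 3

3


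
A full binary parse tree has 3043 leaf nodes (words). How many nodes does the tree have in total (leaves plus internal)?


Leaf nodes (terminals): 3043
Internal nodes = n - 1 = 3043 - 1 = 3042
Total = leaves + internal = 3043 + 3042 = 6085

6085


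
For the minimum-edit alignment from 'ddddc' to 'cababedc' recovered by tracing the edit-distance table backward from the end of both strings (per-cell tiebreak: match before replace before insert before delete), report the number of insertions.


Edit distance = 6. Backtracking from cell (5, 8) with preference match > replace > insert > delete,
then listing the resulting alignment 'ddddc' -> 'cababedc' left to right:
  Step 1: insert 'c' [insertion #1]
  Step 2: insert 'a' [insertion #2]
  Step 3: insert 'b' [insertion #3]
  Step 4: replace d->a
  Step 5: replace d->b
  Step 6: replace d->e
  Step 7: keep 'd'
  Step 8: keep 'c'
Total insertions: 3

3


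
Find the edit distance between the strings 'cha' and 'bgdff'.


Building DP table for s1='cha' (len 3) and s2='bgdff' (len 5):
       b  g  d  f  f
    0  1  2  3  4  5
  c 1  1  2  3  4  5
  h 2  2  2  3  4  5
  a 3  3  3  3  4  5
Edit distance = dp[3][5] = 5

5


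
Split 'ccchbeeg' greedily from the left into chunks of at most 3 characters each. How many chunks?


'ccchbeeg' has 8 characters.
Chunking with max size 3:
  Chunk 1: 'ccc' (positions 0-2)
  Chunk 2: 'hbe' (positions 3-5)
  Chunk 3: 'eg' (positions 6-7)
Total chunks: ceil(8 / 3) = 3

3


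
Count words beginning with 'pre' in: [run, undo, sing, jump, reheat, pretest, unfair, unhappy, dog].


Checking each word for prefix 'pre':
  'run' -> no (count: 0)
  'undo' -> no (count: 0)
  'sing' -> no (count: 0)
  'jump' -> no (count: 0)
  'reheat' -> no (count: 0)
  'pretest' -> YES, starts with 'pre' (count: 1)
  'unfair' -> no (count: 1)
  'unhappy' -> no (count: 1)
  'dog' -> no (count: 1)
Total with prefix 'pre': 1

1


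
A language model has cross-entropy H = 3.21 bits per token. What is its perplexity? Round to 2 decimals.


Perplexity formula: PP = 2^H
H = 3.21
PP = 2^3.21
Decompose: 2^3.21 = 2^3 * 2^0.21
2^3 = 8, 2^0.21 ~ 1.1566882
PP ~ 8 * 1.1566882 = 9.2535056
Rounded to 2 decimals: 9.25

9.25


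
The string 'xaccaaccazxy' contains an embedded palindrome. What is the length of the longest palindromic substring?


Scanning 'xaccaaccazxy' for palindromic substrings.
Substring at positions 1-8: 'accaacca'.
Check: reverse('accaacca') = 'accaacca' -> palindrome confirmed.
Neighbouring characters ('x' / 'z') break symmetry, so it cannot extend further.
No longer palindromic substring exists; longest length = 8

8
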